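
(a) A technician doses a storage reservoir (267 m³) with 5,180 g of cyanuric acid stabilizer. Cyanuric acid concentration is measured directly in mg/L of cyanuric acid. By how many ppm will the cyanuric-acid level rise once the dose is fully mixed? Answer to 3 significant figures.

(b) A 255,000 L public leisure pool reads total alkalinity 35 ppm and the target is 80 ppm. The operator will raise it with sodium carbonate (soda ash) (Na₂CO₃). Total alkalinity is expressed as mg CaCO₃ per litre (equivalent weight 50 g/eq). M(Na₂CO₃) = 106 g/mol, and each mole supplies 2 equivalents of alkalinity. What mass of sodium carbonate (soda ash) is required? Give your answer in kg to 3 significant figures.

(a) 19.4 ppm; (b) 12.2 kg

(a) Volume: 267 m³ = 267,000 L.
(a) Rise: 5,180 g / 267,000 L × 1000 = 19.4 mg/L.

(b) Alkalinity to add: (80 − 35) = 45 mg/L as CaCO₃ × 255,000 L = 11,480 g as CaCO₃.
(b) Equivalents: 11,480 g ÷ 50 g/eq = 229.5 eq.
(b) Each mole of Na₂CO₃ supplies 2 eq, so 229.5 / 2 = 114.8 mol.
(b) Mass: 114.8 mol × 106 g/mol = 12,160 g.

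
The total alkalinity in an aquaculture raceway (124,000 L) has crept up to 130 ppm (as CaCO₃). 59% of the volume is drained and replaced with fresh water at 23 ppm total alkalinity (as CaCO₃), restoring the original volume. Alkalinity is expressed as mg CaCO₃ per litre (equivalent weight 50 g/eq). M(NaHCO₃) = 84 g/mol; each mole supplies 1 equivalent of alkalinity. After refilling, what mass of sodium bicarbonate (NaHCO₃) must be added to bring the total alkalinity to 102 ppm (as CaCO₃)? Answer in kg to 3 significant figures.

7.32 kg

After draining 59% and refilling: 130 × 0.41 + 23 × 0.59 = 66.87 ppm.
Deficit to target: 102 − 66.87 = 35.13 mg/L.
As CaCO₃: 35.13 mg/L × 124,000 L = 4356 g; ÷ 50 g/eq ÷ 1 = 87.12 mol NaHCO₃.
Mass: 87.12 × 84 = 7318 g.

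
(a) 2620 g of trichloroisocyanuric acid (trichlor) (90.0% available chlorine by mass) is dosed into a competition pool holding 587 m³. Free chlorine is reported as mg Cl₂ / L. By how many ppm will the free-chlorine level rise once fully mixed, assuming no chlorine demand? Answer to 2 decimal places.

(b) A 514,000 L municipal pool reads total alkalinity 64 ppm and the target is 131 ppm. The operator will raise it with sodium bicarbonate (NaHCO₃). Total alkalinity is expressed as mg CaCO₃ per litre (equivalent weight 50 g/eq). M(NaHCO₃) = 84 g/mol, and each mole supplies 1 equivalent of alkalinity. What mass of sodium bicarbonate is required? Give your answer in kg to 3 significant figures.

(a) Volume: 587 m³ = 587,000 L.
(a) Available chlorine delivered: 2620 g × 0.9 = 2358 g as Cl₂.
(a) Concentration rise: 2358 g / 587,000 L = 4.017 mg/L = 4.02 ppm.

(b) Alkalinity to add: (131 − 64) = 67 mg/L as CaCO₃ × 514,000 L = 34,440 g as CaCO₃.
(b) Equivalents: 34,440 g ÷ 50 g/eq = 688.8 eq.
(b) NaHCO₃ supplies 1 eq per mole → 688.8 mol.
(b) Mass: 688.8 mol × 84 g/mol = 57,860 g.

(a) 4.02 ppm; (b) 57.9 kg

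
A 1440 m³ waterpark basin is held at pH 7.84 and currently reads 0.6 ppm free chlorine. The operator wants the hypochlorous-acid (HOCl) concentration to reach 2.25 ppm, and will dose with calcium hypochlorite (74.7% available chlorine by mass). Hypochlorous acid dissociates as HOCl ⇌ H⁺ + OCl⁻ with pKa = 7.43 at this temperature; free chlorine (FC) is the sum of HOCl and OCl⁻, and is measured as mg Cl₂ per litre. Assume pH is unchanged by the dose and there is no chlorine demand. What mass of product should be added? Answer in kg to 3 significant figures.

Volume: 1440 m³ = 1,440,000 L.
[OCl⁻]/[HOCl] = 10^(pH − pKa) = 10^(7.84 − 7.43) = 2.57; fraction as HOCl = 1/(1 + 2.57) = 0.2801.
Free chlorine required for 2.25 ppm HOCl: 2.25 / 0.2801 = 8.033 ppm.
FC to add: 8.033 − 0.6 = 7.433 mg/L as Cl₂.
Cl₂ equivalent: 7.433 mg/L × 1,440,000 L = 10,700 g.
Product at 74.7% available Cl: 10,700 / 0.747 = 14,330 g.

14.3 kg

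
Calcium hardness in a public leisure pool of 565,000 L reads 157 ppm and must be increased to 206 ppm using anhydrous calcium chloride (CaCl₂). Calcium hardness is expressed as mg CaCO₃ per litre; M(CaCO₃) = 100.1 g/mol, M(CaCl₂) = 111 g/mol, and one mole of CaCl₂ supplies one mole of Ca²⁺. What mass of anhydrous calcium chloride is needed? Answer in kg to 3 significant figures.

Hardness to add: (206 − 157) = 49 mg/L as CaCO₃ × 565,000 L = 27,680 g as CaCO₃.
Moles of Ca²⁺ (1 mol Ca²⁺ ≡ 1 mol CaCO₃): 27,680 / 100.1 g/mol = 276.6 mol.
Mass of CaCl₂: 276.6 × 111 = 30,700 g.

30.7 kg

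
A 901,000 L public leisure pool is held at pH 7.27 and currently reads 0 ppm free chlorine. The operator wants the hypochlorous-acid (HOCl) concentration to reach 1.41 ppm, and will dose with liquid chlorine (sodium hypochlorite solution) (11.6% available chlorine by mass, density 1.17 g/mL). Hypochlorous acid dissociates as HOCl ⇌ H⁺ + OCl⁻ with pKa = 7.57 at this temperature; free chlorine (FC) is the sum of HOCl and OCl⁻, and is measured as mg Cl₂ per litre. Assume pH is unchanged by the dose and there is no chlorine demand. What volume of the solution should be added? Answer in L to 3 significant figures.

[OCl⁻]/[HOCl] = 10^(pH − pKa) = 10^(7.27 − 7.57) = 0.5012; fraction as HOCl = 1/(1 + 0.5012) = 0.6661.
Free chlorine required for 1.41 ppm HOCl: 1.41 / 0.6661 = 2.117 ppm.
FC to add: 2.117 − 0 = 2.117 mg/L as Cl₂.
Cl₂ equivalent: 2.117 mg/L × 901,000 L = 1907 g.
Product at 11.6% available Cl: 1907 / 0.116 = 16,440 g.
Volume: 16,440 g ÷ 1.17 g/mL = 14,050 mL.

14.1 L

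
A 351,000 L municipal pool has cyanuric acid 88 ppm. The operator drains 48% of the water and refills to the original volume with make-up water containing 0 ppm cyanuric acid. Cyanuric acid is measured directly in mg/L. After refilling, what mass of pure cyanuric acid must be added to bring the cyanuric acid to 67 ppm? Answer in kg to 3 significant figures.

After draining 48% and refilling: 88 × 0.52 + 0 × 0.48 = 45.76 ppm.
Deficit to target: 67 − 45.76 = 21.24 mg/L.
Mass: 21.24 mg/L × 351,000 L = 7455 g cyanuric acid.

7.46 kg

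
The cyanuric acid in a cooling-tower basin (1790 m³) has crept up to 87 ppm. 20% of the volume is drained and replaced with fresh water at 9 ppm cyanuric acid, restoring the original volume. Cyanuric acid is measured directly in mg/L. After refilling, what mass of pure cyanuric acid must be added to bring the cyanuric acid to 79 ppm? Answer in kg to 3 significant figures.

13.6 kg

Volume: 1790 m³ = 1,790,000 L.
After draining 20% and refilling: 87 × 0.80 + 9 × 0.20 = 71.4 ppm.
Deficit to target: 79 − 71.4 = 7.6 mg/L.
Mass: 7.6 mg/L × 1,790,000 L = 13,600 g cyanuric acid.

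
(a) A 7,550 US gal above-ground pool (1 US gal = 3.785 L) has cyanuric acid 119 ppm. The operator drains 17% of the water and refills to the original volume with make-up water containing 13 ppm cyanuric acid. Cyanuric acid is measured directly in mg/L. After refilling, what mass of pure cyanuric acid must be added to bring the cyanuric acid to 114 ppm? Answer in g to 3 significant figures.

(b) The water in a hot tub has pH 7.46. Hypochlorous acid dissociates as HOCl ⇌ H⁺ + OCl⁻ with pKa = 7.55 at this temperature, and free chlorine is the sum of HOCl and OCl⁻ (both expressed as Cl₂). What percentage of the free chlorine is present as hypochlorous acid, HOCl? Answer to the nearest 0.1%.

(a) 372 g; (b) 55.2%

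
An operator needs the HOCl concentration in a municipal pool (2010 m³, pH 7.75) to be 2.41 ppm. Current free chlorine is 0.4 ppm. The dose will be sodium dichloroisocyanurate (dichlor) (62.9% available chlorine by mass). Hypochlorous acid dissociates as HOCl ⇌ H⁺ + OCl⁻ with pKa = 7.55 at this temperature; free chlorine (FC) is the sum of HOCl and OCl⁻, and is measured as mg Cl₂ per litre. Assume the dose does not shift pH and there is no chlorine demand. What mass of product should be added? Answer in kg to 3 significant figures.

Volume: 2010 m³ = 2,010,000 L.
[OCl⁻]/[HOCl] = 10^(pH − pKa) = 10^(7.75 − 7.55) = 1.585; fraction as HOCl = 1/(1 + 1.585) = 0.3869.
Free chlorine required for 2.41 ppm HOCl: 2.41 / 0.3869 = 6.23 ppm.
FC to add: 6.23 − 0.4 = 5.83 mg/L as Cl₂.
Cl₂ equivalent: 5.83 mg/L × 2,010,000 L = 11,720 g.
Product at 62.9% available Cl: 11,720 / 0.629 = 18,630 g.

18.6 kg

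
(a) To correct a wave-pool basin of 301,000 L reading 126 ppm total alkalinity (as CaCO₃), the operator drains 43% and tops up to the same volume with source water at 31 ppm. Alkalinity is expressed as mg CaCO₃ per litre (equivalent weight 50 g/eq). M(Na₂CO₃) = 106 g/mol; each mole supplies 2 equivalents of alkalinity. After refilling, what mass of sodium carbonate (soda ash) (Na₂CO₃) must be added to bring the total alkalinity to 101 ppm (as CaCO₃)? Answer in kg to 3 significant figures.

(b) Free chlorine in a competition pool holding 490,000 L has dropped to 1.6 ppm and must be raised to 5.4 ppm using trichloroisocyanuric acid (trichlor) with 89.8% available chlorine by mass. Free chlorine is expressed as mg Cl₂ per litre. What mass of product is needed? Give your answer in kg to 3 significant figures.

(a) After draining 43% and refilling: 126 × 0.57 + 31 × 0.43 = 85.15 ppm.
(a) Deficit to target: 101 − 85.15 = 15.85 mg/L.
(a) As CaCO₃: 15.85 mg/L × 301,000 L = 4771 g; ÷ 50 g/eq ÷ 2 = 47.71 mol Na₂CO₃.
(a) Mass: 47.71 × 106 = 5057 g.

(b) Chlorine deficit: 5.4 − 1.6 = 3.8 ppm = 3.8 mg/L as Cl₂.
(b) Cl₂ equivalent needed: 3.8 mg/L × 490,000 L = 1,862,000 mg = 1862 g.
(b) Product at 89.8% available chlorine: 1862 / 0.898 = 2073 g.

(a) 5.06 kg; (b) 2.07 kg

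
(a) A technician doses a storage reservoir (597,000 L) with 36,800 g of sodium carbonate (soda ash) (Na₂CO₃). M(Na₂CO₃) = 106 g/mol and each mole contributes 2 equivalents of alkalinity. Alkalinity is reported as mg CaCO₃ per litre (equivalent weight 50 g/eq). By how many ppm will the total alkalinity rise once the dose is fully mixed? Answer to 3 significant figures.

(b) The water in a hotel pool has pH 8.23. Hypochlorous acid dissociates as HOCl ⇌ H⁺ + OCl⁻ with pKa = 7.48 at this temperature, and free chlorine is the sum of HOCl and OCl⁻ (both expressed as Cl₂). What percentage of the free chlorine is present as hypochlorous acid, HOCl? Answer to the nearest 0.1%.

(a) 58.2 ppm; (b) 15.1%

(a) Moles of Na₂CO₃: 36,800 g ÷ 106 g/mol = 347.2 mol → 694.3 eq of alkalinity.
(a) As CaCO₃: 694.3 eq × 50 g/eq = 34,720 g.
(a) Rise: 34,720 g / 597,000 L × 1000 = 58.15 mg/L.

(b) [OCl⁻]/[HOCl] = 10^(pH − pKa) = 10^(8.23 − 7.48) = 10^0.75 = 5.623.
(b) Fraction as HOCl = 1 / (1 + 5.623) = 0.151.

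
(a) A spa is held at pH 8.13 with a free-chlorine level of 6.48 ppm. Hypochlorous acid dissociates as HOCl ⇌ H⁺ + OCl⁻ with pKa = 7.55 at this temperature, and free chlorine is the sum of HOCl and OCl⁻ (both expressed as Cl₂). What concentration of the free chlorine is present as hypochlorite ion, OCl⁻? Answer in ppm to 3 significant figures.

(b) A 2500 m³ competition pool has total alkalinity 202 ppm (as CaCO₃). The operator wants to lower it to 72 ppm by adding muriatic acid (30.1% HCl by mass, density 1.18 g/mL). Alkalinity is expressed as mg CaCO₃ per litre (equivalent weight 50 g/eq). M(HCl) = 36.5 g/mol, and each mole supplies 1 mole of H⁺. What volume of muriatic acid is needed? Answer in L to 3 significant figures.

(a) 5.13 ppm; (b) 668 L

(a) [OCl⁻]/[HOCl] = 10^(pH − pKa) = 10^(8.13 − 7.55) = 10^0.58 = 3.802.
(a) Fraction as HOCl = 1 / (1 + 3.802) = 0.2083.
(a) OCl⁻ = (1 − 0.2083) × 6.48 ppm = 5.131 ppm.

(b) Volume: 2500 m³ = 2,500,000 L.
(b) Alkalinity to neutralize: (202 − 72) = 130 mg/L as CaCO₃ × 2,500,000 L = 325,000 g as CaCO₃.
(b) Equivalents of H⁺ required: 325,000 ÷ 50 g/eq = 6500 eq = 6500 mol HCl.
(b) Mass of HCl: 6500 × 36.5 = 237,200 g.
(b) Mass of 30.1% solution: 237,200 / 0.301 = 788,200 g.
(b) Volume: 788,200 g ÷ 1.18 g/mL = 668,000 mL.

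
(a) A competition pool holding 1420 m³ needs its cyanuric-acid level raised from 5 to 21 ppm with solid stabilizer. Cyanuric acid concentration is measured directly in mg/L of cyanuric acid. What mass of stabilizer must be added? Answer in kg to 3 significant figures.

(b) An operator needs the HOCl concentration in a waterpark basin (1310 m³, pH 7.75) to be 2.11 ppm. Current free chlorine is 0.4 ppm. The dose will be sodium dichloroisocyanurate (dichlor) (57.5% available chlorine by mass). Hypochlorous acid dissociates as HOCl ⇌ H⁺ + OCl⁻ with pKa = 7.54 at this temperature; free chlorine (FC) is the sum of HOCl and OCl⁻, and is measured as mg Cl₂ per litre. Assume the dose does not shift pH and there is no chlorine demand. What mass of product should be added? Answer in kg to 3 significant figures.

(a) 22.7 kg; (b) 11.7 kg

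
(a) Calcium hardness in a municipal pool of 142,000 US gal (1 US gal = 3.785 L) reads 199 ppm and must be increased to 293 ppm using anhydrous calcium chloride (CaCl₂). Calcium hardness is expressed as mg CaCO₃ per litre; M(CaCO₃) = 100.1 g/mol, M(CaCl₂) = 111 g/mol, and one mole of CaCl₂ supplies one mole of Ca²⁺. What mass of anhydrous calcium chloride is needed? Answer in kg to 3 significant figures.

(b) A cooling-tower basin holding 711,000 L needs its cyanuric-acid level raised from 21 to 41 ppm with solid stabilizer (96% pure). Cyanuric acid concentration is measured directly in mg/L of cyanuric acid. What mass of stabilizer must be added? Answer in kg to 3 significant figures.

(a) 56.0 kg; (b) 14.8 kg

(a) Volume: 142,000 US gal × 3.785 L/gal = 537,470 L.
(a) Hardness to add: (293 − 199) = 94 mg/L as CaCO₃ × 537,470 L = 50,520 g as CaCO₃.
(a) Moles of Ca²⁺ (1 mol Ca²⁺ ≡ 1 mol CaCO₃): 50,520 / 100.1 g/mol = 504.7 mol.
(a) Mass of CaCl₂: 504.7 × 111 = 56,020 g.

(b) CYA to add: (41 − 21) = 20 mg/L × 711,000 L = 14,220 g cyanuric acid.
(b) At 96% purity: 14,220 / 0.96 = 14,810 g product.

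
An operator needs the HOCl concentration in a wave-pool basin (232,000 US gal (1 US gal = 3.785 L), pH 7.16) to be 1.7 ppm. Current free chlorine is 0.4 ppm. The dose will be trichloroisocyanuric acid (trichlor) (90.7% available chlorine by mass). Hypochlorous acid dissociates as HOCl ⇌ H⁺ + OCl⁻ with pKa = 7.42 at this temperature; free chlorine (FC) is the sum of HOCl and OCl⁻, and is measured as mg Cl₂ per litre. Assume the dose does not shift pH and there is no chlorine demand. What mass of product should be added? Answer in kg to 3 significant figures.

Volume: 232,000 US gal × 3.785 L/gal = 878,120 L.
[OCl⁻]/[HOCl] = 10^(pH − pKa) = 10^(7.16 − 7.42) = 0.5495; fraction as HOCl = 1/(1 + 0.5495) = 0.6454.
Free chlorine required for 1.7 ppm HOCl: 1.7 / 0.6454 = 2.634 ppm.
FC to add: 2.634 − 0.4 = 2.234 mg/L as Cl₂.
Cl₂ equivalent: 2.234 mg/L × 878,120 L = 1962 g.
Product at 90.7% available Cl: 1962 / 0.907 = 2163 g.

2.16 kg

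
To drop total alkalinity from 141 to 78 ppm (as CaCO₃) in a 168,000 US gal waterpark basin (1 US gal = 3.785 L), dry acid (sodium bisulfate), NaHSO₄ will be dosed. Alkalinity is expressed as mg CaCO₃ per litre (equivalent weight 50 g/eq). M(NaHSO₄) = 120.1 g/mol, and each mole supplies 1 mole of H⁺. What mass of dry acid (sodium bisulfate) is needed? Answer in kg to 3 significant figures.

Volume: 168,000 US gal × 3.785 L/gal = 635,880 L.
Alkalinity to neutralize: (141 − 78) = 63 mg/L as CaCO₃ × 635,880 L = 40,060 g as CaCO₃.
Equivalents of H⁺ required: 40,060 ÷ 50 g/eq = 801.2 eq = 801.2 mol NaHSO₄.
Mass of NaHSO₄: 801.2 × 120.1 = 96,230 g.

96.2 kg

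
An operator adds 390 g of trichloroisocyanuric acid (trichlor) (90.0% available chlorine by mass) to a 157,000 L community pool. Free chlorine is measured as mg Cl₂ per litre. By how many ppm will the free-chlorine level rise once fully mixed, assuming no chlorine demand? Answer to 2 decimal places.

Available chlorine delivered: 390 g × 0.9 = 351 g as Cl₂.
Concentration rise: 351 g / 157,000 L = 2.236 mg/L = 2.24 ppm.

2.24 ppm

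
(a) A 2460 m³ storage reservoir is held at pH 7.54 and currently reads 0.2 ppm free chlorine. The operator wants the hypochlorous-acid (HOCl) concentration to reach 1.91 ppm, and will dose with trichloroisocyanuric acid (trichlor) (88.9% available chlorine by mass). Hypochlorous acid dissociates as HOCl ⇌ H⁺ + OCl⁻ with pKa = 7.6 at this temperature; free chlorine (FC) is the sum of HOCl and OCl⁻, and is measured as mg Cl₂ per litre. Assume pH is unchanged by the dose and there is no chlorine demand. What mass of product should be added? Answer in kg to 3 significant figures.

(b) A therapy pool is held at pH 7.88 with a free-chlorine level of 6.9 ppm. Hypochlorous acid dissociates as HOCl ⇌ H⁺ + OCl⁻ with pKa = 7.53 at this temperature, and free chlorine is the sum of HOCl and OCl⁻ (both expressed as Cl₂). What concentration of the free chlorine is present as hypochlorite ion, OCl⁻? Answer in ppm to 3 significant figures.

(a) Volume: 2460 m³ = 2,460,000 L.
(a) [OCl⁻]/[HOCl] = 10^(pH − pKa) = 10^(7.54 − 7.6) = 0.871; fraction as HOCl = 1/(1 + 0.871) = 0.5345.
(a) Free chlorine required for 1.91 ppm HOCl: 1.91 / 0.5345 = 3.574 ppm.
(a) FC to add: 3.574 − 0.2 = 3.374 mg/L as Cl₂.
(a) Cl₂ equivalent: 3.374 mg/L × 2,460,000 L = 8299 g.
(a) Product at 88.9% available Cl: 8299 / 0.889 = 9335 g.

(b) [OCl⁻]/[HOCl] = 10^(pH − pKa) = 10^(7.88 − 7.53) = 10^0.35 = 2.239.
(b) Fraction as HOCl = 1 / (1 + 2.239) = 0.3088.
(b) OCl⁻ = (1 − 0.3088) × 6.9 ppm = 4.77 ppm.

(a) 9.34 kg; (b) 4.77 ppm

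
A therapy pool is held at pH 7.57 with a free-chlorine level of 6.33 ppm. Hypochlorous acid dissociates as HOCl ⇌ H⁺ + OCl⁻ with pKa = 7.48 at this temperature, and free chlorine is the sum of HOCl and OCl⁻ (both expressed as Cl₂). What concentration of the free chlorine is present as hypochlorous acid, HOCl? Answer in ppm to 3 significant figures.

2.84 ppm

[OCl⁻]/[HOCl] = 10^(pH − pKa) = 10^(7.57 − 7.48) = 10^0.09 = 1.23.
Fraction as HOCl = 1 / (1 + 1.23) = 0.4484.
HOCl = 0.4484 × 6.33 ppm = 2.838 ppm.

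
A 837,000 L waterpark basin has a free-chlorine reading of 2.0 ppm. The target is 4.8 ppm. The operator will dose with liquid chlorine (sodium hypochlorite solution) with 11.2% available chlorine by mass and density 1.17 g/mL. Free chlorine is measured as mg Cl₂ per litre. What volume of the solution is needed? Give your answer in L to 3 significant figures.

17.9 L

Chlorine deficit: 4.8 − 2.0 = 2.8 ppm = 2.8 mg/L as Cl₂.
Cl₂ equivalent needed: 2.8 mg/L × 837,000 L = 2,344,000 mg = 2344 g.
Product at 11.2% available chlorine: 2344 / 0.112 = 20,920 g.
Volume at density 1.17 g/mL: 20,920 g ÷ 1.17 g/mL = 17,880 mL.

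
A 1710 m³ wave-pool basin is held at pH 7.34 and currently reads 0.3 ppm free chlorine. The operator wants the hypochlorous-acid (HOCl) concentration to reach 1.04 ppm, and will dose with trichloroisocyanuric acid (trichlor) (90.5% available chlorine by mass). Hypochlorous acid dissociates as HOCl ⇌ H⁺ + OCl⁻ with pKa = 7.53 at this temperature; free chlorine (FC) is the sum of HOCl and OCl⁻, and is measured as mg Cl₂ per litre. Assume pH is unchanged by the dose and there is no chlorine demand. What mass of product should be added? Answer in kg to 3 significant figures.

2.67 kg

Volume: 1710 m³ = 1,710,000 L.
[OCl⁻]/[HOCl] = 10^(pH − pKa) = 10^(7.34 − 7.53) = 0.6457; fraction as HOCl = 1/(1 + 0.6457) = 0.6077.
Free chlorine required for 1.04 ppm HOCl: 1.04 / 0.6077 = 1.711 ppm.
FC to add: 1.711 − 0.3 = 1.411 mg/L as Cl₂.
Cl₂ equivalent: 1.411 mg/L × 1,710,000 L = 2414 g.
Product at 90.5% available Cl: 2414 / 0.905 = 2667 g.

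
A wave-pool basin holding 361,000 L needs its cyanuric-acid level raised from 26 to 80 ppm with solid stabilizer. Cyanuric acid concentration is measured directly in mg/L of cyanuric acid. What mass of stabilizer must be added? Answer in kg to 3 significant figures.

CYA to add: (80 − 26) = 54 mg/L × 361,000 L = 19,490 g cyanuric acid.

19.5 kg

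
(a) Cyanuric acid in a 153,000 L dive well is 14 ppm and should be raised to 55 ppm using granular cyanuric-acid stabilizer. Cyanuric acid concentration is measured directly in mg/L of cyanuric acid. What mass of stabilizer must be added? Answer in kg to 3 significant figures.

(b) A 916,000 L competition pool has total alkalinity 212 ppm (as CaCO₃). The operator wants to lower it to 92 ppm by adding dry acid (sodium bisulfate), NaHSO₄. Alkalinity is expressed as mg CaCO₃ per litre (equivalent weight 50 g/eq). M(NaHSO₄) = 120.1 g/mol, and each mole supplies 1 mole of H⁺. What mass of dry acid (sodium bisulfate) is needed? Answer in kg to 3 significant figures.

(a) 6.27 kg; (b) 264 kg

(a) CYA to add: (55 − 14) = 41 mg/L × 153,000 L = 6273 g cyanuric acid.

(b) Alkalinity to neutralize: (212 − 92) = 120 mg/L as CaCO₃ × 916,000 L = 109,900 g as CaCO₃.
(b) Equivalents of H⁺ required: 109,900 ÷ 50 g/eq = 2198 eq = 2198 mol NaHSO₄.
(b) Mass of NaHSO₄: 2198 × 120.1 = 264,000 g.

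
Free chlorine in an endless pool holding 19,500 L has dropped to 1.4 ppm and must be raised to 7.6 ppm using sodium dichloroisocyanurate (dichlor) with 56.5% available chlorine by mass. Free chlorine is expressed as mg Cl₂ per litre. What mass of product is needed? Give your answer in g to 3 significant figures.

214 g

Chlorine deficit: 7.6 − 1.4 = 6.2 ppm = 6.2 mg/L as Cl₂.
Cl₂ equivalent needed: 6.2 mg/L × 19,500 L = 120,900 mg = 120.9 g.
Product at 56.5% available chlorine: 120.9 / 0.565 = 214 g.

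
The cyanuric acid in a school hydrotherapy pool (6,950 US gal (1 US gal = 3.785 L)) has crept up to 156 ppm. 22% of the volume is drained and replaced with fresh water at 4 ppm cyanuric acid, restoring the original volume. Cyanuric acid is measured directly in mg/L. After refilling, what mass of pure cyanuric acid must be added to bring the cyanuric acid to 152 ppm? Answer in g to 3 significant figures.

Volume: 6,950 US gal × 3.785 L/gal = 26,306 L.
After draining 22% and refilling: 156 × 0.78 + 4 × 0.22 = 122.56 ppm.
Deficit to target: 152 − 122.56 = 29.44 mg/L.
Mass: 29.44 mg/L × 26,306 L = 774.4 g cyanuric acid.

774 g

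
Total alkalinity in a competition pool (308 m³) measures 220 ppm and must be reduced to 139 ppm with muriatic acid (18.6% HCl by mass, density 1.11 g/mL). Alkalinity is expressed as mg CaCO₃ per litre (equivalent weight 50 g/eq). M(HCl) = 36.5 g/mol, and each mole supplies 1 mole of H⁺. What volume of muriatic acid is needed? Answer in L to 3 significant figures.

88.2 L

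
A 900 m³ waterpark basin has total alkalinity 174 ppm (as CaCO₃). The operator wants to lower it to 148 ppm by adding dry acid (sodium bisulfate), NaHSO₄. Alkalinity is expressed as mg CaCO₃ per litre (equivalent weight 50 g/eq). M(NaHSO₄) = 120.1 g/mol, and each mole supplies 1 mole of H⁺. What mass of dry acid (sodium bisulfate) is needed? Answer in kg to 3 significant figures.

Volume: 900 m³ = 900,000 L.
Alkalinity to neutralize: (174 − 148) = 26 mg/L as CaCO₃ × 900,000 L = 23,400 g as CaCO₃.
Equivalents of H⁺ required: 23,400 ÷ 50 g/eq = 468 eq = 468 mol NaHSO₄.
Mass of NaHSO₄: 468 × 120.1 = 56,210 g.

56.2 kg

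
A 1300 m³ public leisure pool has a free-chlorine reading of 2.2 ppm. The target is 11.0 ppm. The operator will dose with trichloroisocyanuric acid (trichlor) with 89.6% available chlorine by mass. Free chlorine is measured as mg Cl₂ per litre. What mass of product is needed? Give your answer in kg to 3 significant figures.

12.8 kg

Volume: 1300 m³ = 1,300,000 L.
Chlorine deficit: 11.0 − 2.2 = 8.8 ppm = 8.8 mg/L as Cl₂.
Cl₂ equivalent needed: 8.8 mg/L × 1,300,000 L = 11,440,000 mg = 11,440 g.
Product at 89.6% available chlorine: 11,440 / 0.896 = 12,770 g.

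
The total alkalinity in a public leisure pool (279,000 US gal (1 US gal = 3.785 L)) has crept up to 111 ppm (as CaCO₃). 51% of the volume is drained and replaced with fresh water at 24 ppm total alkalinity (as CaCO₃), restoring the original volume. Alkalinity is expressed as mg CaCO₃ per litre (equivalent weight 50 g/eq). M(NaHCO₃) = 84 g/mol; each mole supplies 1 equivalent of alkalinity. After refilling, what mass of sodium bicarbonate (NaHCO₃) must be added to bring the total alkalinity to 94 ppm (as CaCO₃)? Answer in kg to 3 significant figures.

48.6 kg

Volume: 279,000 US gal × 3.785 L/gal = 1,056,015 L.
After draining 51% and refilling: 111 × 0.49 + 24 × 0.51 = 66.63 ppm.
Deficit to target: 94 − 66.63 = 27.37 mg/L.
As CaCO₃: 27.37 mg/L × 1,056,015 L = 28,900 g; ÷ 50 g/eq ÷ 1 = 578.1 mol NaHCO₃.
Mass: 578.1 × 84 = 48,560 g.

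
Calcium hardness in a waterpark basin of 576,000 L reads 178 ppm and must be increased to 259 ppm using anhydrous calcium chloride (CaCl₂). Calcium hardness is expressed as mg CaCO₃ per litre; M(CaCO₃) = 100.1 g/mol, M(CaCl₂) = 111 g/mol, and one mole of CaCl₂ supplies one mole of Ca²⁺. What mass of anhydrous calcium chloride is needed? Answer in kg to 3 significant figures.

51.7 kg

Hardness to add: (259 − 178) = 81 mg/L as CaCO₃ × 576,000 L = 46,660 g as CaCO₃.
Moles of Ca²⁺ (1 mol Ca²⁺ ≡ 1 mol CaCO₃): 46,660 / 100.1 g/mol = 466.1 mol.
Mass of CaCl₂: 466.1 × 111 = 51,740 g.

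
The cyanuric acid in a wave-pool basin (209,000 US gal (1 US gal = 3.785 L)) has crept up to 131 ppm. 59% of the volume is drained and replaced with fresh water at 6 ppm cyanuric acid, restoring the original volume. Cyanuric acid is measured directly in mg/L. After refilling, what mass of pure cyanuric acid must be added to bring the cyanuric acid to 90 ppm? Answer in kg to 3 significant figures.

25.9 kg

Volume: 209,000 US gal × 3.785 L/gal = 791,065 L.
After draining 59% and refilling: 131 × 0.41 + 6 × 0.59 = 57.25 ppm.
Deficit to target: 90 − 57.25 = 32.75 mg/L.
Mass: 32.75 mg/L × 791,065 L = 25,910 g cyanuric acid.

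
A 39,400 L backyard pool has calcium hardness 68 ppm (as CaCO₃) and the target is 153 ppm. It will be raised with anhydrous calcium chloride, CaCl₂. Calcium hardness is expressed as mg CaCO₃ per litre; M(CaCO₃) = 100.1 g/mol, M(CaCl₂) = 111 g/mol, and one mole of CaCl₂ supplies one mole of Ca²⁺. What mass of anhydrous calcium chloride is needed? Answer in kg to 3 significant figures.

Hardness to add: (153 − 68) = 85 mg/L as CaCO₃ × 39,400 L = 3349 g as CaCO₃.
Moles of Ca²⁺ (1 mol Ca²⁺ ≡ 1 mol CaCO₃): 3349 / 100.1 g/mol = 33.46 mol.
Mass of CaCl₂: 33.46 × 111 = 3714 g.

3.71 kg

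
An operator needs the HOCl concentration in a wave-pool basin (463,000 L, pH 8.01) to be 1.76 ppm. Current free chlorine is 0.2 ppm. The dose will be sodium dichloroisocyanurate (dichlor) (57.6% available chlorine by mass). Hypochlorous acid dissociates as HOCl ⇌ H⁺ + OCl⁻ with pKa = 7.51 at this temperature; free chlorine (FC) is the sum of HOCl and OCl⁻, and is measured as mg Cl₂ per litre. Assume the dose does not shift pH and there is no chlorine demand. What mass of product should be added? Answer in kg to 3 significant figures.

5.73 kg

[OCl⁻]/[HOCl] = 10^(pH − pKa) = 10^(8.01 − 7.51) = 3.162; fraction as HOCl = 1/(1 + 3.162) = 0.2403.
Free chlorine required for 1.76 ppm HOCl: 1.76 / 0.2403 = 7.326 ppm.
FC to add: 7.326 − 0.2 = 7.126 mg/L as Cl₂.
Cl₂ equivalent: 7.126 mg/L × 463,000 L = 3299 g.
Product at 57.6% available Cl: 3299 / 0.576 = 5728 g.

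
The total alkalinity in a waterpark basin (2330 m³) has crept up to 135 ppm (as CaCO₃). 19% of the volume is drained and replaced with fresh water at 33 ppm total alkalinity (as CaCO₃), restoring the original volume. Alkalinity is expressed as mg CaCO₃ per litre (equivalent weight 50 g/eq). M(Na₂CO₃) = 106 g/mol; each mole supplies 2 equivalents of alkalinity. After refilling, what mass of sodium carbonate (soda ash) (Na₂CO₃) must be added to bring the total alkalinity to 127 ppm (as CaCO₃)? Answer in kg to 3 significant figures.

Volume: 2330 m³ = 2,330,000 L.
After draining 19% and refilling: 135 × 0.81 + 33 × 0.19 = 115.62 ppm.
Deficit to target: 127 − 115.62 = 11.38 mg/L.
As CaCO₃: 11.38 mg/L × 2,330,000 L = 26,520 g; ÷ 50 g/eq ÷ 2 = 265.2 mol Na₂CO₃.
Mass: 265.2 × 106 = 28,110 g.

28.1 kg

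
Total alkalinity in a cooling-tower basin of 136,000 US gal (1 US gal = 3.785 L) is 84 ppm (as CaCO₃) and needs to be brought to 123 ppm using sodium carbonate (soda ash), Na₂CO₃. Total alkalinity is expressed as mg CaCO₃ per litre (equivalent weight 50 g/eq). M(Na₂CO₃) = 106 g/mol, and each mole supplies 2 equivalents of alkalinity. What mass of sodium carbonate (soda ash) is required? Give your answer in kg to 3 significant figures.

Volume: 136,000 US gal × 3.785 L/gal = 514,760 L.
Alkalinity to add: (123 − 84) = 39 mg/L as CaCO₃ × 514,760 L = 20,080 g as CaCO₃.
Equivalents: 20,080 g ÷ 50 g/eq = 401.5 eq.
Each mole of Na₂CO₃ supplies 2 eq, so 401.5 / 2 = 200.8 mol.
Mass: 200.8 mol × 106 g/mol = 21,280 g.

21.3 kg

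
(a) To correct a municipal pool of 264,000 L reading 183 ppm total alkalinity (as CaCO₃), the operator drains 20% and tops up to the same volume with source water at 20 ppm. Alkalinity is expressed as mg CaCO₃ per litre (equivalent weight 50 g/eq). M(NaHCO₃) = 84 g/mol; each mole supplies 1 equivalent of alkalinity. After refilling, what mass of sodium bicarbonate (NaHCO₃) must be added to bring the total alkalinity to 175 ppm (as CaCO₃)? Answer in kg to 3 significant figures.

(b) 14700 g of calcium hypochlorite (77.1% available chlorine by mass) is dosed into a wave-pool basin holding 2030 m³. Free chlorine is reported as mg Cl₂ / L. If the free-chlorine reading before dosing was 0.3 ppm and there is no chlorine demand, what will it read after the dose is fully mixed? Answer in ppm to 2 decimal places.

(a) After draining 20% and refilling: 183 × 0.80 + 20 × 0.20 = 150.4 ppm.
(a) Deficit to target: 175 − 150.4 = 24.6 mg/L.
(a) As CaCO₃: 24.6 mg/L × 264,000 L = 6494 g; ÷ 50 g/eq ÷ 1 = 129.9 mol NaHCO₃.
(a) Mass: 129.9 × 84 = 10,910 g.

(b) Volume: 2030 m³ = 2,030,000 L.
(b) Available chlorine delivered: 14,700 g × 0.771 = 11,330 g as Cl₂.
(b) Concentration rise: 11,330 g / 2,030,000 L = 5.583 mg/L = 5.58 ppm.
(b) Final FC: 0.3 + 5.58 = 5.88 ppm.

(a) 10.9 kg; (b) 5.88 ppm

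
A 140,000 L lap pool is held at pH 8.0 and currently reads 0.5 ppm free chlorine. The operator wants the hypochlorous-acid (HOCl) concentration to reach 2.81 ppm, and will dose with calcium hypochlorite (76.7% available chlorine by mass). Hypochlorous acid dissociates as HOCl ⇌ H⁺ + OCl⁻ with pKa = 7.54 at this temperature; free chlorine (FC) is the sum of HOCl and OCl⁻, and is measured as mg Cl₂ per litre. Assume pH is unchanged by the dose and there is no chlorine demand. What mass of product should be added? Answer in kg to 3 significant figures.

1.90 kg

[OCl⁻]/[HOCl] = 10^(pH − pKa) = 10^(8.0 − 7.54) = 2.884; fraction as HOCl = 1/(1 + 2.884) = 0.2575.
Free chlorine required for 2.81 ppm HOCl: 2.81 / 0.2575 = 10.91 ppm.
FC to add: 10.91 − 0.5 = 10.41 mg/L as Cl₂.
Cl₂ equivalent: 10.41 mg/L × 140,000 L = 1458 g.
Product at 76.7% available Cl: 1458 / 0.767 = 1901 g.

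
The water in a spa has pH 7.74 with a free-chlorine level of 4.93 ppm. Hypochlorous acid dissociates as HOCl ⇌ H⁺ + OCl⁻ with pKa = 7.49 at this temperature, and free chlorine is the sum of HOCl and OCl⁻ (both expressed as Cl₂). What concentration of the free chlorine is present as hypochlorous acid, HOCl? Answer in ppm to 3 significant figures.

[OCl⁻]/[HOCl] = 10^(pH − pKa) = 10^(7.74 − 7.49) = 10^0.25 = 1.778.
Fraction as HOCl = 1 / (1 + 1.778) = 0.3599.
HOCl = 0.3599 × 4.93 ppm = 1.774 ppm.

1.77 ppm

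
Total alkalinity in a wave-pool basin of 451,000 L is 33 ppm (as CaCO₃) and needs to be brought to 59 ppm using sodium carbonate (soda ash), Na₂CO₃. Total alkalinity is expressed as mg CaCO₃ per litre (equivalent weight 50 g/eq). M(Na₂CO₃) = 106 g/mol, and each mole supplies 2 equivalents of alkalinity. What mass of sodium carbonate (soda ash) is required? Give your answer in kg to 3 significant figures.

12.4 kg

Alkalinity to add: (59 − 33) = 26 mg/L as CaCO₃ × 451,000 L = 11,730 g as CaCO₃.
Equivalents: 11,730 g ÷ 50 g/eq = 234.5 eq.
Each mole of Na₂CO₃ supplies 2 eq, so 234.5 / 2 = 117.3 mol.
Mass: 117.3 mol × 106 g/mol = 12,430 g.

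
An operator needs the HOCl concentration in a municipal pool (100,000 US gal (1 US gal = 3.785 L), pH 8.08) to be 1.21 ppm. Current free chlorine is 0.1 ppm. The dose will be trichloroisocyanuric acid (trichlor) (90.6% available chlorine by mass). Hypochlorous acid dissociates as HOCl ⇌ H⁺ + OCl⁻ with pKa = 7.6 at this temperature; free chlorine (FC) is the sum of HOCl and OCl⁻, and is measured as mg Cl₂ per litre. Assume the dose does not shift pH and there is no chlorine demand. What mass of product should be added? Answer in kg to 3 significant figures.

1.99 kg

Volume: 100,000 US gal × 3.785 L/gal = 378,500 L.
[OCl⁻]/[HOCl] = 10^(pH − pKa) = 10^(8.08 − 7.6) = 3.02; fraction as HOCl = 1/(1 + 3.02) = 0.2488.
Free chlorine required for 1.21 ppm HOCl: 1.21 / 0.2488 = 4.864 ppm.
FC to add: 4.864 − 0.1 = 4.764 mg/L as Cl₂.
Cl₂ equivalent: 4.764 mg/L × 378,500 L = 1803 g.
Product at 90.6% available Cl: 1803 / 0.906 = 1990 g.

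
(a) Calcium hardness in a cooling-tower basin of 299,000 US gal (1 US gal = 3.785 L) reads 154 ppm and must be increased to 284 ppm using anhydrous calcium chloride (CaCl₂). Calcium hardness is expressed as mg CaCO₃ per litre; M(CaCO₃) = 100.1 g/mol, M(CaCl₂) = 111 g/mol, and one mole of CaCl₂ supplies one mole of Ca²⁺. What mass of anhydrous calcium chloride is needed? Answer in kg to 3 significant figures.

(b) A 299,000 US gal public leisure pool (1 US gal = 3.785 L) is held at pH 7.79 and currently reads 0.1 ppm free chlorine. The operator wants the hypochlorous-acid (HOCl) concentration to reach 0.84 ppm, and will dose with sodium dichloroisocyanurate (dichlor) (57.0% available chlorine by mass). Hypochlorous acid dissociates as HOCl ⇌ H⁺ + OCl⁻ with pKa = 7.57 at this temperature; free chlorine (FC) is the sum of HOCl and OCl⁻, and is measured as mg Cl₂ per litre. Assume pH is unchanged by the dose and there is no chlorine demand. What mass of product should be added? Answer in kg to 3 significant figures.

(a) Volume: 299,000 US gal × 3.785 L/gal = 1,131,715 L.
(a) Hardness to add: (284 − 154) = 130 mg/L as CaCO₃ × 1,131,715 L = 147,100 g as CaCO₃.
(a) Moles of Ca²⁺ (1 mol Ca²⁺ ≡ 1 mol CaCO₃): 147,100 / 100.1 g/mol = 1470 mol.
(a) Mass of CaCl₂: 1470 × 111 = 163,100 g.

(b) Volume: 299,000 US gal × 3.785 L/gal = 1,131,715 L.
(b) [OCl⁻]/[HOCl] = 10^(pH − pKa) = 10^(7.79 − 7.57) = 1.66; fraction as HOCl = 1/(1 + 1.66) = 0.376.
(b) Free chlorine required for 0.84 ppm HOCl: 0.84 / 0.376 = 2.234 ppm.
(b) FC to add: 2.234 − 0.1 = 2.134 mg/L as Cl₂.
(b) Cl₂ equivalent: 2.134 mg/L × 1,131,715 L = 2415 g.
(b) Product at 57.0% available Cl: 2415 / 0.57 = 4237 g.

(a) 163 kg; (b) 4.24 kg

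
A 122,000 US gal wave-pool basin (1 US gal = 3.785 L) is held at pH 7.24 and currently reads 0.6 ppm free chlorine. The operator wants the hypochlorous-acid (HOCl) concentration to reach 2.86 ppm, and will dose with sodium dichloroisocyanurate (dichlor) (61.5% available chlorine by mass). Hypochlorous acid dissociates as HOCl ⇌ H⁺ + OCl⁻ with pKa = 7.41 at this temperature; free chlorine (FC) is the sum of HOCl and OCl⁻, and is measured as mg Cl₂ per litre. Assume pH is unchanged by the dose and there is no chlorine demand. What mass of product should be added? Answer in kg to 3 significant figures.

Volume: 122,000 US gal × 3.785 L/gal = 461,770 L.
[OCl⁻]/[HOCl] = 10^(pH − pKa) = 10^(7.24 − 7.41) = 0.6761; fraction as HOCl = 1/(1 + 0.6761) = 0.5966.
Free chlorine required for 2.86 ppm HOCl: 2.86 / 0.5966 = 4.794 ppm.
FC to add: 4.794 − 0.6 = 4.194 mg/L as Cl₂.
Cl₂ equivalent: 4.194 mg/L × 461,770 L = 1936 g.
Product at 61.5% available Cl: 1936 / 0.615 = 3149 g.

3.15 kg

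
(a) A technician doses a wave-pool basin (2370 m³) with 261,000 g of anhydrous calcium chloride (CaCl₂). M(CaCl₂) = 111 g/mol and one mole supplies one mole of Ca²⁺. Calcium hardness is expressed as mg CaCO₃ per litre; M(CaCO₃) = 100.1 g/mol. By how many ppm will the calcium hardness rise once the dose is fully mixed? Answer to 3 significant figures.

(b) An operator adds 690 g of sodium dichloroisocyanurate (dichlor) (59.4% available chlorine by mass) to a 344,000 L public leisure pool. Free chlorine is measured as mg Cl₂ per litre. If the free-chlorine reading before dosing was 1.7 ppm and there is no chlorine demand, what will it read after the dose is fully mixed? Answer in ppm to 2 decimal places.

(a) Volume: 2370 m³ = 2,370,000 L.
(a) Moles of Ca²⁺: 261,000 g ÷ 111 g/mol = 2351 mol.
(a) As CaCO₃: 2351 mol × 100.1 g/mol = 235,400 g.
(a) Rise: 235,400 g / 2,370,000 L × 1000 = 99.31 mg/L.

(b) Available chlorine delivered: 690 g × 0.594 = 409.9 g as Cl₂.
(b) Concentration rise: 409.9 g / 344,000 L = 1.191 mg/L = 1.19 ppm.
(b) Final FC: 1.7 + 1.19 = 2.89 ppm.

(a) 99.3 ppm; (b) 2.89 ppm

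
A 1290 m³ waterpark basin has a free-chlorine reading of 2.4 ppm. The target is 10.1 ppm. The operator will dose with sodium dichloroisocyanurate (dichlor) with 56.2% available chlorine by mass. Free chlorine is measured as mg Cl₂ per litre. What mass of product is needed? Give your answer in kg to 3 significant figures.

Volume: 1290 m³ = 1,290,000 L.
Chlorine deficit: 10.1 − 2.4 = 7.7 ppm = 7.7 mg/L as Cl₂.
Cl₂ equivalent needed: 7.7 mg/L × 1,290,000 L = 9,933,000 mg = 9933 g.
Product at 56.2% available chlorine: 9933 / 0.562 = 17,670 g.

17.7 kg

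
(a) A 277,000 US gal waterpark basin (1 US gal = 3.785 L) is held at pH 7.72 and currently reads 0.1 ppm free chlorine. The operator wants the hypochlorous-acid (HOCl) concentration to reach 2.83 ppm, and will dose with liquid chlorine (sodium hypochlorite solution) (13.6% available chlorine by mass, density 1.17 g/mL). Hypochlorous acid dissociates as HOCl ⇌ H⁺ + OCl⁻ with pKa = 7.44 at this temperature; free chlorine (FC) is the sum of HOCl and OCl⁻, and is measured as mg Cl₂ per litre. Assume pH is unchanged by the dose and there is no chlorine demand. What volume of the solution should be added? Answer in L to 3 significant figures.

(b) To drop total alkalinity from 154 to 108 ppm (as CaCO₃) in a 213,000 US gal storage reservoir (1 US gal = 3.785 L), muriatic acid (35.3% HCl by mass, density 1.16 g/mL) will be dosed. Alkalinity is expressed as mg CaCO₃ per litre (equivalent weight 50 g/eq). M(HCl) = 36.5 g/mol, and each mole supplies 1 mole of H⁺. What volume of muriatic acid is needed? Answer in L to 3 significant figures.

(a) Volume: 277,000 US gal × 3.785 L/gal = 1,048,445 L.
(a) [OCl⁻]/[HOCl] = 10^(pH − pKa) = 10^(7.72 − 7.44) = 1.905; fraction as HOCl = 1/(1 + 1.905) = 0.3442.
(a) Free chlorine required for 2.83 ppm HOCl: 2.83 / 0.3442 = 8.222 ppm.
(a) FC to add: 8.222 − 0.1 = 8.122 mg/L as Cl₂.
(a) Cl₂ equivalent: 8.122 mg/L × 1,048,445 L = 8516 g.
(a) Product at 13.6% available Cl: 8516 / 0.136 = 62,620 g.
(a) Volume: 62,620 g ÷ 1.17 g/mL = 53,520 mL.

(b) Volume: 213,000 US gal × 3.785 L/gal = 806,205 L.
(b) Alkalinity to neutralize: (154 − 108) = 46 mg/L as CaCO₃ × 806,205 L = 37,090 g as CaCO₃.
(b) Equivalents of H⁺ required: 37,090 ÷ 50 g/eq = 741.7 eq = 741.7 mol HCl.
(b) Mass of HCl: 741.7 × 36.5 = 27,070 g.
(b) Mass of 35.3% solution: 27,070 / 0.353 = 76,690 g.
(b) Volume: 76,690 g ÷ 1.16 g/mL = 66,110 mL.

(a) 53.5 L; (b) 66.1 L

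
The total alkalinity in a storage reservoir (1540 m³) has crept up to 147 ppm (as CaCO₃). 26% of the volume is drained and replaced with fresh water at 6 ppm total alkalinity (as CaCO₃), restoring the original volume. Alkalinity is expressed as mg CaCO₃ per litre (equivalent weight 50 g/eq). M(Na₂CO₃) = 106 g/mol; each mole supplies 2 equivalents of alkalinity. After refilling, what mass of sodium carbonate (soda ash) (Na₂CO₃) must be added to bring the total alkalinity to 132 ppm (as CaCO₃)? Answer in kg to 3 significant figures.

35.4 kg

Volume: 1540 m³ = 1,540,000 L.
After draining 26% and refilling: 147 × 0.74 + 6 × 0.26 = 110.34 ppm.
Deficit to target: 132 − 110.34 = 21.66 mg/L.
As CaCO₃: 21.66 mg/L × 1,540,000 L = 33,360 g; ÷ 50 g/eq ÷ 2 = 333.6 mol Na₂CO₃.
Mass: 333.6 × 106 = 35,360 g.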